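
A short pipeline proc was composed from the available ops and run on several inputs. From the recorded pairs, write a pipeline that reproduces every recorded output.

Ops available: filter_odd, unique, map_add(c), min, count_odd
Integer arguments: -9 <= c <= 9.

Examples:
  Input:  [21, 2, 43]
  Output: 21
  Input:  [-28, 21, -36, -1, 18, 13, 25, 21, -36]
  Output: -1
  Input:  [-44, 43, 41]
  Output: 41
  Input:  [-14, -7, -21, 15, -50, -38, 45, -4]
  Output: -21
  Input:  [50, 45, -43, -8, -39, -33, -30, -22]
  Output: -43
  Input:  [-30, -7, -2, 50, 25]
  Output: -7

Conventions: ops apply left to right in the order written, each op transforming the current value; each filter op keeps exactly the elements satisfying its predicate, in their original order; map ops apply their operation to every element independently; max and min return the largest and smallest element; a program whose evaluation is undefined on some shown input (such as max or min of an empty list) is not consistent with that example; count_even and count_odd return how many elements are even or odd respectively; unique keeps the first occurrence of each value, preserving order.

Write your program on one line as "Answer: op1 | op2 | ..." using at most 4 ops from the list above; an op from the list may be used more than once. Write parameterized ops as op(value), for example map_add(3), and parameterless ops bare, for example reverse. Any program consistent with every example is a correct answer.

unique | filter_odd | min

Check, running the answer program on each example:
  [21, 2, 43] -> [21, 2, 43] -> [21, 43] -> 21
  [-28, 21, -36, -1, 18, 13, 25, 21, -36] -> [-28, 21, -36, -1, 18, 13, 25] -> [21, -1, 13, 25] -> -1
  [-44, 43, 41] -> [-44, 43, 41] -> [43, 41] -> 41
  [-14, -7, -21, 15, -50, -38, 45, -4] -> [-14, -7, -21, 15, -50, -38, 45, -4] -> [-7, -21, 15, 45] -> -21
  [50, 45, -43, -8, -39, -33, -30, -22] -> [50, 45, -43, -8, -39, -33, -30, -22] -> [45, -43, -39, -33] -> -43
  [-30, -7, -2, 50, 25] -> [-30, -7, -2, 50, 25] -> [-7, 25] -> -7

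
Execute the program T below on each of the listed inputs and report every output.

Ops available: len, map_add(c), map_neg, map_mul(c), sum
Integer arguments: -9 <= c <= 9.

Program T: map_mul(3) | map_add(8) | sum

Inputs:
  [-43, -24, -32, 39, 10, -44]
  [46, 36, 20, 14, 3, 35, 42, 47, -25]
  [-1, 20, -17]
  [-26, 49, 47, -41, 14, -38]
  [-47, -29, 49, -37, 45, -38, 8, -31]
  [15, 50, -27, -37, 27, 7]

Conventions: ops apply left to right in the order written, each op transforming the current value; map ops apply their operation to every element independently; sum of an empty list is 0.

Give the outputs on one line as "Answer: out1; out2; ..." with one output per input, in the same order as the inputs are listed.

Execution, op by op:
  [-43, -24, -32, 39, 10, -44] -> [-129, -72, -96, 117, 30, -132] -> [-121, -64, -88, 125, 38, -124] -> -234
  [46, 36, 20, 14, 3, 35, 42, 47, -25] -> [138, 108, 60, 42, 9, 105, 126, 141, -75] -> [146, 116, 68, 50, 17, 113, 134, 149, -67] -> 726
  [-1, 20, -17] -> [-3, 60, -51] -> [5, 68, -43] -> 30
  [-26, 49, 47, -41, 14, -38] -> [-78, 147, 141, -123, 42, -114] -> [-70, 155, 149, -115, 50, -106] -> 63
  [-47, -29, 49, -37, 45, -38, 8, -31] -> [-141, -87, 147, -111, 135, -114, 24, -93] -> [-133, -79, 155, -103, 143, -106, 32, -85] -> -176
  [15, 50, -27, -37, 27, 7] -> [45, 150, -81, -111, 81, 21] -> [53, 158, -73, -103, 89, 29] -> 153

-234; 726; 30; 63; -176; 153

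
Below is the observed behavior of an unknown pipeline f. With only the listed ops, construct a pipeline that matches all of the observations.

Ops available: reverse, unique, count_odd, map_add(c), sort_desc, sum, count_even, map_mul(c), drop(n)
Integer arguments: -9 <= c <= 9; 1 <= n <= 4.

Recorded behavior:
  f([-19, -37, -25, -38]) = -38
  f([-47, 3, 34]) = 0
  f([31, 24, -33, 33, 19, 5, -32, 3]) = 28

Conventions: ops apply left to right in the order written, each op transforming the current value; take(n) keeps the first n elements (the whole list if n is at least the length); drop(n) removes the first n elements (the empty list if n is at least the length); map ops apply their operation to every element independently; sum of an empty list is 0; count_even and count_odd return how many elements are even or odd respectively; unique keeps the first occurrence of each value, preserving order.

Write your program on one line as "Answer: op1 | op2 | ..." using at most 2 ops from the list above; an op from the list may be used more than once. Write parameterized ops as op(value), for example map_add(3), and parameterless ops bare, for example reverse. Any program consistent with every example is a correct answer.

drop(3) | sum

Check, running the answer program on each example:
  [-19, -37, -25, -38] -> [-38] -> -38
  [-47, 3, 34] -> [] -> 0
  [31, 24, -33, 33, 19, 5, -32, 3] -> [33, 19, 5, -32, 3] -> 28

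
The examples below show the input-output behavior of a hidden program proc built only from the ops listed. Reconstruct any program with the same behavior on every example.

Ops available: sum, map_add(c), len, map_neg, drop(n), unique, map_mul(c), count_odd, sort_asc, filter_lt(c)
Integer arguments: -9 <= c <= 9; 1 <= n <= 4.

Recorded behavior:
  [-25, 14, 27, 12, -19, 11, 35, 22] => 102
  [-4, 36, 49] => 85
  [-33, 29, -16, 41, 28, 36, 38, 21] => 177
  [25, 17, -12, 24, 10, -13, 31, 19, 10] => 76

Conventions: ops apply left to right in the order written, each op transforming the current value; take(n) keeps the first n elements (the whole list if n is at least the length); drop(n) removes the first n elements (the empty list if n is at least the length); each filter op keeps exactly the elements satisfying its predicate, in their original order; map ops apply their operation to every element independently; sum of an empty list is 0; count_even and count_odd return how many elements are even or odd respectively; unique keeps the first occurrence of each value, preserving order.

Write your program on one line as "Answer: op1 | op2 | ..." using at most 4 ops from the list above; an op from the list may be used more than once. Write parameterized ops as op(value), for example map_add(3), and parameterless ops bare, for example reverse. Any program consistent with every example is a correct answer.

unique | drop(1) | sort_asc | sum

Check, running the answer program on each example:
  [-25, 14, 27, 12, -19, 11, 35, 22] -> [-25, 14, 27, 12, -19, 11, 35, 22] -> [14, 27, 12, -19, 11, 35, 22] -> [-19, 11, 12, 14, 22, 27, 35] -> 102
  [-4, 36, 49] -> [-4, 36, 49] -> [36, 49] -> [36, 49] -> 85
  [-33, 29, -16, 41, 28, 36, 38, 21] -> [-33, 29, -16, 41, 28, 36, 38, 21] -> [29, -16, 41, 28, 36, 38, 21] -> [-16, 21, 28, 29, 36, 38, 41] -> 177
  [25, 17, -12, 24, 10, -13, 31, 19, 10] -> [25, 17, -12, 24, 10, -13, 31, 19] -> [17, -12, 24, 10, -13, 31, 19] -> [-13, -12, 10, 17, 19, 24, 31] -> 76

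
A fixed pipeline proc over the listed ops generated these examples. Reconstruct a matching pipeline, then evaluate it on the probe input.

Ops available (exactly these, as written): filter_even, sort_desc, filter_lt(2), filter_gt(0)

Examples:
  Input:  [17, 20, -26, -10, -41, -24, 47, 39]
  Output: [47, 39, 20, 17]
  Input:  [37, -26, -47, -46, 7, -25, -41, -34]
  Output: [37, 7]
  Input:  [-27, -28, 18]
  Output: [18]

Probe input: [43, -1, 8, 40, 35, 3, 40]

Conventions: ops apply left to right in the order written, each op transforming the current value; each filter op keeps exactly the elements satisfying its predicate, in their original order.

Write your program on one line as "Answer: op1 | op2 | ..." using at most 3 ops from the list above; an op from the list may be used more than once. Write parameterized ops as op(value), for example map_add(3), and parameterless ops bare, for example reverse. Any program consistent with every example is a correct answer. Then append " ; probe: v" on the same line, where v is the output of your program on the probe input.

filter_gt(0) | sort_desc ; probe: [43, 40, 40, 35, 8, 3]

Check, running the answer program on each example:
  [17, 20, -26, -10, -41, -24, 47, 39] -> [17, 20, 47, 39] -> [47, 39, 20, 17]
  [37, -26, -47, -46, 7, -25, -41, -34] -> [37, 7] -> [37, 7]
  [-27, -28, 18] -> [18] -> [18]
  probe: [43, -1, 8, 40, 35, 3, 40] -> [43, 8, 40, 35, 3, 40] -> [43, 40, 40, 35, 8, 3]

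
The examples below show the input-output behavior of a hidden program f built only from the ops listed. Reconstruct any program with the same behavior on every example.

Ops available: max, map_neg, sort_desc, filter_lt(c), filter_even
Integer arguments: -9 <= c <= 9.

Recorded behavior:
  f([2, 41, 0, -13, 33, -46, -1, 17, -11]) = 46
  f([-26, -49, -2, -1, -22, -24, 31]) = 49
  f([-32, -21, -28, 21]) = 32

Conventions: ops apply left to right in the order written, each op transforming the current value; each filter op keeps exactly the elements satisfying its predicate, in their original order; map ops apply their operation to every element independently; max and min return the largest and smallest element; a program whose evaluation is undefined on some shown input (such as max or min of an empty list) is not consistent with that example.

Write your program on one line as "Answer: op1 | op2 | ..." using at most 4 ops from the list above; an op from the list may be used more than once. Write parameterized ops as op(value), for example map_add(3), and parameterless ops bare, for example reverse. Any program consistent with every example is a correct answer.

filter_lt(1) | map_neg | max

Check, running the answer program on each example:
  [2, 41, 0, -13, 33, -46, -1, 17, -11] -> [0, -13, -46, -1, -11] -> [0, 13, 46, 1, 11] -> 46
  [-26, -49, -2, -1, -22, -24, 31] -> [-26, -49, -2, -1, -22, -24] -> [26, 49, 2, 1, 22, 24] -> 49
  [-32, -21, -28, 21] -> [-32, -21, -28] -> [32, 21, 28] -> 32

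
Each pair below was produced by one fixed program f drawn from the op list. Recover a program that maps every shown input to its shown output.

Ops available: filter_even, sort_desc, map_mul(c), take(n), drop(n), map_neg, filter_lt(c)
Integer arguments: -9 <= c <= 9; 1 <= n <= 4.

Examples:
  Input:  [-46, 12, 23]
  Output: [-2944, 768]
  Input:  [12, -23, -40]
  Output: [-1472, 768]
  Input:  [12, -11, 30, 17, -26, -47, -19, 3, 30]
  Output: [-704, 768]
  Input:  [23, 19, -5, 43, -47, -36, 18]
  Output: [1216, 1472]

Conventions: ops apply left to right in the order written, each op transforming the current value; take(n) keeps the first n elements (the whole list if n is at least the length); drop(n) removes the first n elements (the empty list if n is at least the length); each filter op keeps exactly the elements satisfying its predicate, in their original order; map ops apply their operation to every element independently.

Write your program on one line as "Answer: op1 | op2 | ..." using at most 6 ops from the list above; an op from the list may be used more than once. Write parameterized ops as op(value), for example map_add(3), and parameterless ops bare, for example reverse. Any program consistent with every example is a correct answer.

map_mul(-8) | map_mul(-1) | take(2) | map_neg | sort_desc | map_mul(-8)

Check, running the answer program on each example:
  [-46, 12, 23] -> [368, -96, -184] -> [-368, 96, 184] -> [-368, 96] -> [368, -96] -> [368, -96] -> [-2944, 768]
  [12, -23, -40] -> [-96, 184, 320] -> [96, -184, -320] -> [96, -184] -> [-96, 184] -> [184, -96] -> [-1472, 768]
  [12, -11, 30, 17, -26, -47, -19, 3, 30] -> [-96, 88, -240, -136, 208, 376, 152, -24, -240] -> [96, -88, 240, 136, -208, -376, -152, 24, 240] -> [96, -88] -> [-96, 88] -> [88, -96] -> [-704, 768]
  [23, 19, -5, 43, -47, -36, 18] -> [-184, -152, 40, -344, 376, 288, -144] -> [184, 152, -40, 344, -376, -288, 144] -> [184, 152] -> [-184, -152] -> [-152, -184] -> [1216, 1472]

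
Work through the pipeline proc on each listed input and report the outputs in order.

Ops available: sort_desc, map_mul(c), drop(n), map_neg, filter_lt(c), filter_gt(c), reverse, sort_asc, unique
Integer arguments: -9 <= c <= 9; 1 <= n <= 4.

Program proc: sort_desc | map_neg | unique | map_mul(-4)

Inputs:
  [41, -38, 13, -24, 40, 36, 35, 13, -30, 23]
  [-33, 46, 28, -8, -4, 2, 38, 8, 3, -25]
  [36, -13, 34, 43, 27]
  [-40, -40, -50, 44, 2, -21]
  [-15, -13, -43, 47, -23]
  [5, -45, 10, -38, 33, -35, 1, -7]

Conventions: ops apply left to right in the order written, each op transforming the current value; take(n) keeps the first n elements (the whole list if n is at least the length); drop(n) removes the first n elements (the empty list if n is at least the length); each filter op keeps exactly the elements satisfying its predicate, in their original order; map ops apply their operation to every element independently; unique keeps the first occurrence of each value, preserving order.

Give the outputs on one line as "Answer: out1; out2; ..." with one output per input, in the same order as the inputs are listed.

Execution, op by op:
  [41, -38, 13, -24, 40, 36, 35, 13, -30, 23] -> [41, 40, 36, 35, 23, 13, 13, -24, -30, -38] -> [-41, -40, -36, -35, -23, -13, -13, 24, 30, 38] -> [-41, -40, -36, -35, -23, -13, 24, 30, 38] -> [164, 160, 144, 140, 92, 52, -96, -120, -152]
  [-33, 46, 28, -8, -4, 2, 38, 8, 3, -25] -> [46, 38, 28, 8, 3, 2, -4, -8, -25, -33] -> [-46, -38, -28, -8, -3, -2, 4, 8, 25, 33] -> [-46, -38, -28, -8, -3, -2, 4, 8, 25, 33] -> [184, 152, 112, 32, 12, 8, -16, -32, -100, -132]
  [36, -13, 34, 43, 27] -> [43, 36, 34, 27, -13] -> [-43, -36, -34, -27, 13] -> [-43, -36, -34, -27, 13] -> [172, 144, 136, 108, -52]
  [-40, -40, -50, 44, 2, -21] -> [44, 2, -21, -40, -40, -50] -> [-44, -2, 21, 40, 40, 50] -> [-44, -2, 21, 40, 50] -> [176, 8, -84, -160, -200]
  [-15, -13, -43, 47, -23] -> [47, -13, -15, -23, -43] -> [-47, 13, 15, 23, 43] -> [-47, 13, 15, 23, 43] -> [188, -52, -60, -92, -172]
  [5, -45, 10, -38, 33, -35, 1, -7] -> [33, 10, 5, 1, -7, -35, -38, -45] -> [-33, -10, -5, -1, 7, 35, 38, 45] -> [-33, -10, -5, -1, 7, 35, 38, 45] -> [132, 40, 20, 4, -28, -140, -152, -180]

[164, 160, 144, 140, 92, 52, -96, -120, -152]; [184, 152, 112, 32, 12, 8, -16, -32, -100, -132]; [172, 144, 136, 108, -52]; [176, 8, -84, -160, -200]; [188, -52, -60, -92, -172]; [132, 40, 20, 4, -28, -140, -152, -180]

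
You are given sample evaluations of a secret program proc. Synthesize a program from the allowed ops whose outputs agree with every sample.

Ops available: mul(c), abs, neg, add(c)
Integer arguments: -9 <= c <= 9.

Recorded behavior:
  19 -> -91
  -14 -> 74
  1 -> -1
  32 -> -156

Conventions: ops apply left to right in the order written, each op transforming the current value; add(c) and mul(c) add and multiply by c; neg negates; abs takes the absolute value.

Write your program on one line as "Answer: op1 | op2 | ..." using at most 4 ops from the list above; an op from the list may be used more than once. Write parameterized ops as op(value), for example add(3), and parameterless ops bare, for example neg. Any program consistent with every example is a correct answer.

mul(5) | neg | add(1) | add(3)

Check, running the answer program on each example:
  19 -> 95 -> -95 -> -94 -> -91
  -14 -> -70 -> 70 -> 71 -> 74
  1 -> 5 -> -5 -> -4 -> -1
  32 -> 160 -> -160 -> -159 -> -156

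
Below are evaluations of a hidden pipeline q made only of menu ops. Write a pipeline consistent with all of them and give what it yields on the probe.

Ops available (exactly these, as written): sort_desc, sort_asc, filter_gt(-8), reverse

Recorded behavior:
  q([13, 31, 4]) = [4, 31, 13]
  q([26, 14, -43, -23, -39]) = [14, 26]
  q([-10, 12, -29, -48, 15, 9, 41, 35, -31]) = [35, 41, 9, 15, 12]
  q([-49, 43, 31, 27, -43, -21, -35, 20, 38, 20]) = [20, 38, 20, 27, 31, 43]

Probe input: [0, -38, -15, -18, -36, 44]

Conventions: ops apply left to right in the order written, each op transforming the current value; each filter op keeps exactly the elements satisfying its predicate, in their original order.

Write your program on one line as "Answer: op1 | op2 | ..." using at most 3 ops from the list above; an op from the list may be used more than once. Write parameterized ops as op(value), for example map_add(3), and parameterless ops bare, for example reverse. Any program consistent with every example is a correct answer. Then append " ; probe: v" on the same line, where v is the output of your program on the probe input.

filter_gt(-8) | reverse ; probe: [44, 0]

Check, running the answer program on each example:
  [13, 31, 4] -> [13, 31, 4] -> [4, 31, 13]
  [26, 14, -43, -23, -39] -> [26, 14] -> [14, 26]
  [-10, 12, -29, -48, 15, 9, 41, 35, -31] -> [12, 15, 9, 41, 35] -> [35, 41, 9, 15, 12]
  [-49, 43, 31, 27, -43, -21, -35, 20, 38, 20] -> [43, 31, 27, 20, 38, 20] -> [20, 38, 20, 27, 31, 43]
  probe: [0, -38, -15, -18, -36, 44] -> [0, 44] -> [44, 0]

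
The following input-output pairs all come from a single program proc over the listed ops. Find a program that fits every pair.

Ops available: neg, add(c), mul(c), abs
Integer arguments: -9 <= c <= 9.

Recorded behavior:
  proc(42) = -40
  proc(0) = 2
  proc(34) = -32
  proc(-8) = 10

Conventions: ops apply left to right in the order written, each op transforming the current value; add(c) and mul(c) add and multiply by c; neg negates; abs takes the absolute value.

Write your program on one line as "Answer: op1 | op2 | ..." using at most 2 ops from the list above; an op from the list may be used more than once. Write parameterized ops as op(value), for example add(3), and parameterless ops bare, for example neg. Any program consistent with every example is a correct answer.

neg | add(2)

Check, running the answer program on each example:
  42 -> -42 -> -40
  0 -> 0 -> 2
  34 -> -34 -> -32
  -8 -> 8 -> 10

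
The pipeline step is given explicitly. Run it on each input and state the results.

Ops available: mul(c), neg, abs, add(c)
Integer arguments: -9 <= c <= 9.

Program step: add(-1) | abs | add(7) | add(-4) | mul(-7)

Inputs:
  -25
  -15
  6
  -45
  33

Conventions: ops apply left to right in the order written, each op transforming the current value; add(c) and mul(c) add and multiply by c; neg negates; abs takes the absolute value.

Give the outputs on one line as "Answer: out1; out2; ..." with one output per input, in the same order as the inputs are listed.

-203; -133; -56; -343; -245

Execution, op by op:
  -25 -> -26 -> 26 -> 33 -> 29 -> -203
  -15 -> -16 -> 16 -> 23 -> 19 -> -133
  6 -> 5 -> 5 -> 12 -> 8 -> -56
  -45 -> -46 -> 46 -> 53 -> 49 -> -343
  33 -> 32 -> 32 -> 39 -> 35 -> -245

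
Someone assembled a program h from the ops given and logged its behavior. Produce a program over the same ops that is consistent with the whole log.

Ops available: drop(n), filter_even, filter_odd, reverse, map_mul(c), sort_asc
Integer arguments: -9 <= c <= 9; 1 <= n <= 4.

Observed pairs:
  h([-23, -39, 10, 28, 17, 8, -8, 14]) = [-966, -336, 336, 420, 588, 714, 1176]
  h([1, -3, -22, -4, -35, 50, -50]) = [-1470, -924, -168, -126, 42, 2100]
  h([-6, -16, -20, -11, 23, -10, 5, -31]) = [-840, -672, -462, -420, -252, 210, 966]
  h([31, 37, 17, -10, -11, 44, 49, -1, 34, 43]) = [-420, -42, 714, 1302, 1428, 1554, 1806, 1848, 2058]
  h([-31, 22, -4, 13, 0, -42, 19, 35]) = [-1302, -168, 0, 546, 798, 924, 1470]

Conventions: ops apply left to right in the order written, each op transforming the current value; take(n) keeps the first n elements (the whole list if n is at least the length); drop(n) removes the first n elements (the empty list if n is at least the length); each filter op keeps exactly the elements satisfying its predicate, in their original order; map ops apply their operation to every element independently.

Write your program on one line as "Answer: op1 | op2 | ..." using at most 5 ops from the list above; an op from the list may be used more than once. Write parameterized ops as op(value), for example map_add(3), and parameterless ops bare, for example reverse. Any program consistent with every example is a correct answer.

map_mul(-7) | map_mul(-6) | reverse | sort_asc | drop(1)

Check, running the answer program on each example:
  [-23, -39, 10, 28, 17, 8, -8, 14] -> [161, 273, -70, -196, -119, -56, 56, -98] -> [-966, -1638, 420, 1176, 714, 336, -336, 588] -> [588, -336, 336, 714, 1176, 420, -1638, -966] -> [-1638, -966, -336, 336, 420, 588, 714, 1176] -> [-966, -336, 336, 420, 588, 714, 1176]
  [1, -3, -22, -4, -35, 50, -50] -> [-7, 21, 154, 28, 245, -350, 350] -> [42, -126, -924, -168, -1470, 2100, -2100] -> [-2100, 2100, -1470, -168, -924, -126, 42] -> [-2100, -1470, -924, -168, -126, 42, 2100] -> [-1470, -924, -168, -126, 42, 2100]
  [-6, -16, -20, -11, 23, -10, 5, -31] -> [42, 112, 140, 77, -161, 70, -35, 217] -> [-252, -672, -840, -462, 966, -420, 210, -1302] -> [-1302, 210, -420, 966, -462, -840, -672, -252] -> [-1302, -840, -672, -462, -420, -252, 210, 966] -> [-840, -672, -462, -420, -252, 210, 966]
  [31, 37, 17, -10, -11, 44, 49, -1, 34, 43] -> [-217, -259, -119, 70, 77, -308, -343, 7, -238, -301] -> [1302, 1554, 714, -420, -462, 1848, 2058, -42, 1428, 1806] -> [1806, 1428, -42, 2058, 1848, -462, -420, 714, 1554, 1302] -> [-462, -420, -42, 714, 1302, 1428, 1554, 1806, 1848, 2058] -> [-420, -42, 714, 1302, 1428, 1554, 1806, 1848, 2058]
  [-31, 22, -4, 13, 0, -42, 19, 35] -> [217, -154, 28, -91, 0, 294, -133, -245] -> [-1302, 924, -168, 546, 0, -1764, 798, 1470] -> [1470, 798, -1764, 0, 546, -168, 924, -1302] -> [-1764, -1302, -168, 0, 546, 798, 924, 1470] -> [-1302, -168, 0, 546, 798, 924, 1470]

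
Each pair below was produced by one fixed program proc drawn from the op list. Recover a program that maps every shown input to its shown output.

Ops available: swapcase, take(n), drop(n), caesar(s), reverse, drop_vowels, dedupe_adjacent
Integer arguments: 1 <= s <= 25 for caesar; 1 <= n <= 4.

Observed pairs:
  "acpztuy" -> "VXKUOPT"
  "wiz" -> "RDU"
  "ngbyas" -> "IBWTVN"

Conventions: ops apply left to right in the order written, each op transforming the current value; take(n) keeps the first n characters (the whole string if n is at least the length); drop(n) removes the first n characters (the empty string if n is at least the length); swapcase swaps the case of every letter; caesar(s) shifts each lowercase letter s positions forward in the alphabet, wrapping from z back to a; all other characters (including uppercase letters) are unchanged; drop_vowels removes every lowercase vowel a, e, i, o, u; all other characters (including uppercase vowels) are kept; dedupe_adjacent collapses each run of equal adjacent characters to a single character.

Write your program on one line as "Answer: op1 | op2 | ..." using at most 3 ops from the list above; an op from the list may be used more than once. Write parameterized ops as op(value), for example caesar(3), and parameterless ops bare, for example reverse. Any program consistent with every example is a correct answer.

caesar(21) | swapcase

Check, running the answer program on each example:
  "acpztuy" -> "vxkuopt" -> "VXKUOPT"
  "wiz" -> "rdu" -> "RDU"
  "ngbyas" -> "ibwtvn" -> "IBWTVN"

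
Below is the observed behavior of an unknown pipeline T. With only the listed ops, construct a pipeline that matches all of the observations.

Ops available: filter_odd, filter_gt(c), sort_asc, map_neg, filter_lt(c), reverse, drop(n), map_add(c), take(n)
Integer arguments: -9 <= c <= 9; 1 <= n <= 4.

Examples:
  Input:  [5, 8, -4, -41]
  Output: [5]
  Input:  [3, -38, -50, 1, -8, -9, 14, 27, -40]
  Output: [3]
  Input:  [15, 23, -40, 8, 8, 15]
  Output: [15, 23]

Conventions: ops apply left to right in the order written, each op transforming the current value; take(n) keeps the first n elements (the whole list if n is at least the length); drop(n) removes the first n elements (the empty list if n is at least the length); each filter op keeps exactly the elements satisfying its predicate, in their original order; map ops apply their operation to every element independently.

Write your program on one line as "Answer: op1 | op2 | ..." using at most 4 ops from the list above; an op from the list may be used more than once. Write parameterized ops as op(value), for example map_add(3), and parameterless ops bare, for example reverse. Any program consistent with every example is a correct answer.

map_neg | take(3) | filter_odd | map_neg

Check, running the answer program on each example:
  [5, 8, -4, -41] -> [-5, -8, 4, 41] -> [-5, -8, 4] -> [-5] -> [5]
  [3, -38, -50, 1, -8, -9, 14, 27, -40] -> [-3, 38, 50, -1, 8, 9, -14, -27, 40] -> [-3, 38, 50] -> [-3] -> [3]
  [15, 23, -40, 8, 8, 15] -> [-15, -23, 40, -8, -8, -15] -> [-15, -23, 40] -> [-15, -23] -> [15, 23]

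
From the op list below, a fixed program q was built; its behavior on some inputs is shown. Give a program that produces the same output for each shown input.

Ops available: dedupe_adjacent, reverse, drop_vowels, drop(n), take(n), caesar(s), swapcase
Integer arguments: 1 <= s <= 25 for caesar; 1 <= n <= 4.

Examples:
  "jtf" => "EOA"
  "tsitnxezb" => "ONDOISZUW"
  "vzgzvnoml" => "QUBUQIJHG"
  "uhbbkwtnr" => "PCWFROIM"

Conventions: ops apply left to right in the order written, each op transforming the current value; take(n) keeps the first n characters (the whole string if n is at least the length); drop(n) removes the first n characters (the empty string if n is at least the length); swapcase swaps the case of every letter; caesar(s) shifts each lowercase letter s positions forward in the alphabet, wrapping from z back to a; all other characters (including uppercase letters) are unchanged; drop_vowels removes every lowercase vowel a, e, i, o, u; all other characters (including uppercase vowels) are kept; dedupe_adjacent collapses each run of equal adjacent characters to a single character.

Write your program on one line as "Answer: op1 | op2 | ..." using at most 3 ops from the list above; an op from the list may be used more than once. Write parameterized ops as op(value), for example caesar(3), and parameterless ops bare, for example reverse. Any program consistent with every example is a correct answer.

caesar(21) | dedupe_adjacent | swapcase

Check, running the answer program on each example:
  "jtf" -> "eoa" -> "eoa" -> "EOA"
  "tsitnxezb" -> "ondoiszuw" -> "ondoiszuw" -> "ONDOISZUW"
  "vzgzvnoml" -> "qubuqijhg" -> "qubuqijhg" -> "QUBUQIJHG"
  "uhbbkwtnr" -> "pcwwfroim" -> "pcwfroim" -> "PCWFROIM"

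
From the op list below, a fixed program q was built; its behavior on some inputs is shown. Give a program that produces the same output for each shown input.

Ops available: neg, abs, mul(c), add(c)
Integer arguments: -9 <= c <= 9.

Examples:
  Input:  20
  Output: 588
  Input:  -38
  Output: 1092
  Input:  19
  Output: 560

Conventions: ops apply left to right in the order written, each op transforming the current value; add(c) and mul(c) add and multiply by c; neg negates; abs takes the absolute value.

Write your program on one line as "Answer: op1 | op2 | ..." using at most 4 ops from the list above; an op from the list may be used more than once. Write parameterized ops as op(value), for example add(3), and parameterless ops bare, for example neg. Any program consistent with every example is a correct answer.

abs | mul(-4) | add(-4) | mul(-7)

Check, running the answer program on each example:
  20 -> 20 -> -80 -> -84 -> 588
  -38 -> 38 -> -152 -> -156 -> 1092
  19 -> 19 -> -76 -> -80 -> 560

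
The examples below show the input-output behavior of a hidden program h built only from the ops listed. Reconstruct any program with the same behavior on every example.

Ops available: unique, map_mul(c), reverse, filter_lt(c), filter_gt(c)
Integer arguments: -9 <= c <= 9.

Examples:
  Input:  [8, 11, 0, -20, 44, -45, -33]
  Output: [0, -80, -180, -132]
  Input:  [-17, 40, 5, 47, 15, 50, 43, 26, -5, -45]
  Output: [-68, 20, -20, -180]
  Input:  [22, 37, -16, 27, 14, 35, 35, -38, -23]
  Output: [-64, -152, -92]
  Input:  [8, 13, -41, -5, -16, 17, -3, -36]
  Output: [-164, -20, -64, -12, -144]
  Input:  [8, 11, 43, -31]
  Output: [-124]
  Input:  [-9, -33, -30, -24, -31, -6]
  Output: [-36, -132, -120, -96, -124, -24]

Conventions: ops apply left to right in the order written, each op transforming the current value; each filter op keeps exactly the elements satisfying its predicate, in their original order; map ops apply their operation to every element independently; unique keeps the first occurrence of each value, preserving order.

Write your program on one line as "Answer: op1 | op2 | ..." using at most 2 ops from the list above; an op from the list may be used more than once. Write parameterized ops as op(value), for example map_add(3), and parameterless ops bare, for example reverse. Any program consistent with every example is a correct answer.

filter_lt(8) | map_mul(4)

Check, running the answer program on each example:
  [8, 11, 0, -20, 44, -45, -33] -> [0, -20, -45, -33] -> [0, -80, -180, -132]
  [-17, 40, 5, 47, 15, 50, 43, 26, -5, -45] -> [-17, 5, -5, -45] -> [-68, 20, -20, -180]
  [22, 37, -16, 27, 14, 35, 35, -38, -23] -> [-16, -38, -23] -> [-64, -152, -92]
  [8, 13, -41, -5, -16, 17, -3, -36] -> [-41, -5, -16, -3, -36] -> [-164, -20, -64, -12, -144]
  [8, 11, 43, -31] -> [-31] -> [-124]
  [-9, -33, -30, -24, -31, -6] -> [-9, -33, -30, -24, -31, -6] -> [-36, -132, -120, -96, -124, -24]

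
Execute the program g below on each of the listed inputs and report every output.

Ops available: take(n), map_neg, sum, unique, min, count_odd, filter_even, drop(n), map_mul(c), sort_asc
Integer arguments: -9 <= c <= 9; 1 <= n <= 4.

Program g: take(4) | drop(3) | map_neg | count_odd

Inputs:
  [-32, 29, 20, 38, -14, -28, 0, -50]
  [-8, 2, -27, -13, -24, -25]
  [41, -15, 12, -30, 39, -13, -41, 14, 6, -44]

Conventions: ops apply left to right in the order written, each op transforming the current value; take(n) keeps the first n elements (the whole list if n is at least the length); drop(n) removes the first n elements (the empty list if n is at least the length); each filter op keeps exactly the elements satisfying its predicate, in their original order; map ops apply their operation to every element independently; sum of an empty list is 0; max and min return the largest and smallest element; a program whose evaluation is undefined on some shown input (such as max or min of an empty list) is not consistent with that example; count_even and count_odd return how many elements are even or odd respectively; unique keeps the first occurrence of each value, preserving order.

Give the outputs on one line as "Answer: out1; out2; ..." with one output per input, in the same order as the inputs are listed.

Execution, op by op:
  [-32, 29, 20, 38, -14, -28, 0, -50] -> [-32, 29, 20, 38] -> [38] -> [-38] -> 0
  [-8, 2, -27, -13, -24, -25] -> [-8, 2, -27, -13] -> [-13] -> [13] -> 1
  [41, -15, 12, -30, 39, -13, -41, 14, 6, -44] -> [41, -15, 12, -30] -> [-30] -> [30] -> 0

0; 1; 0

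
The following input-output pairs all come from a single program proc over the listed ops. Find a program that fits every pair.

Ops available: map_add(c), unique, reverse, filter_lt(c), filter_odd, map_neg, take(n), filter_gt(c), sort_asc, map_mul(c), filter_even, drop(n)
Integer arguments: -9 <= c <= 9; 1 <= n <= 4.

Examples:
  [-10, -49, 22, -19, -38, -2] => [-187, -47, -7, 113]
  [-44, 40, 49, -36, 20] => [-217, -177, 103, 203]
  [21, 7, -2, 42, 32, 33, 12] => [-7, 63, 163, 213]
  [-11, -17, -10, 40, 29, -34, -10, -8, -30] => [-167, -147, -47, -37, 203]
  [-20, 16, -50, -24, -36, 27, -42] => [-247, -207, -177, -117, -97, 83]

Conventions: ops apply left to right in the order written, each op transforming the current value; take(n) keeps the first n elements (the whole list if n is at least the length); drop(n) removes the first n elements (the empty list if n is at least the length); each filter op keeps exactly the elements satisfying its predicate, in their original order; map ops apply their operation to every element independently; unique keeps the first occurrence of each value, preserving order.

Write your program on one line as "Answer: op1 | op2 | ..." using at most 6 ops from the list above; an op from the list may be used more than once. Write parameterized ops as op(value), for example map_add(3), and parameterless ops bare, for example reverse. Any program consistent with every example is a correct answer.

map_mul(5) | sort_asc | filter_even | map_add(3) | unique

Check, running the answer program on each example:
  [-10, -49, 22, -19, -38, -2] -> [-50, -245, 110, -95, -190, -10] -> [-245, -190, -95, -50, -10, 110] -> [-190, -50, -10, 110] -> [-187, -47, -7, 113] -> [-187, -47, -7, 113]
  [-44, 40, 49, -36, 20] -> [-220, 200, 245, -180, 100] -> [-220, -180, 100, 200, 245] -> [-220, -180, 100, 200] -> [-217, -177, 103, 203] -> [-217, -177, 103, 203]
  [21, 7, -2, 42, 32, 33, 12] -> [105, 35, -10, 210, 160, 165, 60] -> [-10, 35, 60, 105, 160, 165, 210] -> [-10, 60, 160, 210] -> [-7, 63, 163, 213] -> [-7, 63, 163, 213]
  [-11, -17, -10, 40, 29, -34, -10, -8, -30] -> [-55, -85, -50, 200, 145, -170, -50, -40, -150] -> [-170, -150, -85, -55, -50, -50, -40, 145, 200] -> [-170, -150, -50, -50, -40, 200] -> [-167, -147, -47, -47, -37, 203] -> [-167, -147, -47, -37, 203]
  [-20, 16, -50, -24, -36, 27, -42] -> [-100, 80, -250, -120, -180, 135, -210] -> [-250, -210, -180, -120, -100, 80, 135] -> [-250, -210, -180, -120, -100, 80] -> [-247, -207, -177, -117, -97, 83] -> [-247, -207, -177, -117, -97, 83]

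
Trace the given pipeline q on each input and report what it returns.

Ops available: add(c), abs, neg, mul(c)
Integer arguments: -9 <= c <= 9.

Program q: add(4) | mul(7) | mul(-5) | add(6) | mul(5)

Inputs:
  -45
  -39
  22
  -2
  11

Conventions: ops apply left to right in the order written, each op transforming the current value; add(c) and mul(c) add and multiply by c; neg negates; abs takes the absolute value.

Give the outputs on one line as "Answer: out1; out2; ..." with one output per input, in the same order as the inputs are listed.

Execution, op by op:
  -45 -> -41 -> -287 -> 1435 -> 1441 -> 7205
  -39 -> -35 -> -245 -> 1225 -> 1231 -> 6155
  22 -> 26 -> 182 -> -910 -> -904 -> -4520
  -2 -> 2 -> 14 -> -70 -> -64 -> -320
  11 -> 15 -> 105 -> -525 -> -519 -> -2595

7205; 6155; -4520; -320; -2595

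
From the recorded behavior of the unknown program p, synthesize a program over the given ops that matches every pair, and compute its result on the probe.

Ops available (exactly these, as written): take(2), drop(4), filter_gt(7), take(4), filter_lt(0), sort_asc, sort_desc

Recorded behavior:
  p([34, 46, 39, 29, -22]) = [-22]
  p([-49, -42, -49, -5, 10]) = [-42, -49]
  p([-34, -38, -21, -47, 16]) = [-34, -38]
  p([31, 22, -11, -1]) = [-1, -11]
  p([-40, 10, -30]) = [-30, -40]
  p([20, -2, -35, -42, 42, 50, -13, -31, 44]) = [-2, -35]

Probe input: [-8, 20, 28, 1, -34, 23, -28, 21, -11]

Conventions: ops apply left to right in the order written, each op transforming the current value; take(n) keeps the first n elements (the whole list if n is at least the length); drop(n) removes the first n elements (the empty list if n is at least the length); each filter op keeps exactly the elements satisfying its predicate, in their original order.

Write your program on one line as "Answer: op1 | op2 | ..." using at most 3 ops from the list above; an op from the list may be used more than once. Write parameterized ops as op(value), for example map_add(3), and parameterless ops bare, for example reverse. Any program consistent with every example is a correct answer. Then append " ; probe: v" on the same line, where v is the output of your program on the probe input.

filter_lt(0) | take(2) | sort_desc ; probe: [-8, -34]

Check, running the answer program on each example:
  [34, 46, 39, 29, -22] -> [-22] -> [-22] -> [-22]
  [-49, -42, -49, -5, 10] -> [-49, -42, -49, -5] -> [-49, -42] -> [-42, -49]
  [-34, -38, -21, -47, 16] -> [-34, -38, -21, -47] -> [-34, -38] -> [-34, -38]
  [31, 22, -11, -1] -> [-11, -1] -> [-11, -1] -> [-1, -11]
  [-40, 10, -30] -> [-40, -30] -> [-40, -30] -> [-30, -40]
  [20, -2, -35, -42, 42, 50, -13, -31, 44] -> [-2, -35, -42, -13, -31] -> [-2, -35] -> [-2, -35]
  probe: [-8, 20, 28, 1, -34, 23, -28, 21, -11] -> [-8, -34, -28, -11] -> [-8, -34] -> [-8, -34]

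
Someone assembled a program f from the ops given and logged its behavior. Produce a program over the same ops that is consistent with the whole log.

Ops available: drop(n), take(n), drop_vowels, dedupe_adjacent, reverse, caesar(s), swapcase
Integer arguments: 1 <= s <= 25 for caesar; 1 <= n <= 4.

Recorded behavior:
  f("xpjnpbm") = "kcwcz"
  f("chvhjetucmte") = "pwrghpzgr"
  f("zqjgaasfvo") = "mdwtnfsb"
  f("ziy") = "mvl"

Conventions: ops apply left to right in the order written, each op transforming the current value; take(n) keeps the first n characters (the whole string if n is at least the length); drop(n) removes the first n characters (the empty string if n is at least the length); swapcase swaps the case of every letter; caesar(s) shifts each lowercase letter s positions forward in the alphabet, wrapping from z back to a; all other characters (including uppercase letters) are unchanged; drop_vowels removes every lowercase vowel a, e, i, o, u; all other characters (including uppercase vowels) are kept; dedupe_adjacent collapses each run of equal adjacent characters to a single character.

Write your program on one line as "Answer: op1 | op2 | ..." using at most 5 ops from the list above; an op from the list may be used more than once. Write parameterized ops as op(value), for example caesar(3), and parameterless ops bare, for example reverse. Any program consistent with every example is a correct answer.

reverse | dedupe_adjacent | reverse | caesar(13) | drop_vowels

Check, running the answer program on each example:
  "xpjnpbm" -> "mbpnjpx" -> "mbpnjpx" -> "xpjnpbm" -> "kcwacoz" -> "kcwcz"
  "chvhjetucmte" -> "etmcutejhvhc" -> "etmcutejhvhc" -> "chvhjetucmte" -> "puiuwrghpzgr" -> "pwrghpzgr"
  "zqjgaasfvo" -> "ovfsaagjqz" -> "ovfsagjqz" -> "zqjgasfvo" -> "mdwtnfsib" -> "mdwtnfsb"
  "ziy" -> "yiz" -> "yiz" -> "ziy" -> "mvl" -> "mvl"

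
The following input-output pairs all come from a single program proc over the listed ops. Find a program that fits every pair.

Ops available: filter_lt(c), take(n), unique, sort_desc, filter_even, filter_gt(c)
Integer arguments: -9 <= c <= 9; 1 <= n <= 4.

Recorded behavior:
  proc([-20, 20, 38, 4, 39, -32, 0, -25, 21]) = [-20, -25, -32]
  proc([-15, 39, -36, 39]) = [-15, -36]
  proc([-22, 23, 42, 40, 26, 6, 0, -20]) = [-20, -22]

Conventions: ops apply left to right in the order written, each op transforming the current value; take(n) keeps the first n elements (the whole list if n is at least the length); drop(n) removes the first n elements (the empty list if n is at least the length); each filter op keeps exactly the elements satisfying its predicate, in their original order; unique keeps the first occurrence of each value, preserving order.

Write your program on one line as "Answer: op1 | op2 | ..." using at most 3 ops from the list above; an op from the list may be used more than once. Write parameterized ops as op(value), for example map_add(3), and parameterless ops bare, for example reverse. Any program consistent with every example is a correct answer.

unique | filter_lt(-9) | sort_desc

Check, running the answer program on each example:
  [-20, 20, 38, 4, 39, -32, 0, -25, 21] -> [-20, 20, 38, 4, 39, -32, 0, -25, 21] -> [-20, -32, -25] -> [-20, -25, -32]
  [-15, 39, -36, 39] -> [-15, 39, -36] -> [-15, -36] -> [-15, -36]
  [-22, 23, 42, 40, 26, 6, 0, -20] -> [-22, 23, 42, 40, 26, 6, 0, -20] -> [-22, -20] -> [-20, -22]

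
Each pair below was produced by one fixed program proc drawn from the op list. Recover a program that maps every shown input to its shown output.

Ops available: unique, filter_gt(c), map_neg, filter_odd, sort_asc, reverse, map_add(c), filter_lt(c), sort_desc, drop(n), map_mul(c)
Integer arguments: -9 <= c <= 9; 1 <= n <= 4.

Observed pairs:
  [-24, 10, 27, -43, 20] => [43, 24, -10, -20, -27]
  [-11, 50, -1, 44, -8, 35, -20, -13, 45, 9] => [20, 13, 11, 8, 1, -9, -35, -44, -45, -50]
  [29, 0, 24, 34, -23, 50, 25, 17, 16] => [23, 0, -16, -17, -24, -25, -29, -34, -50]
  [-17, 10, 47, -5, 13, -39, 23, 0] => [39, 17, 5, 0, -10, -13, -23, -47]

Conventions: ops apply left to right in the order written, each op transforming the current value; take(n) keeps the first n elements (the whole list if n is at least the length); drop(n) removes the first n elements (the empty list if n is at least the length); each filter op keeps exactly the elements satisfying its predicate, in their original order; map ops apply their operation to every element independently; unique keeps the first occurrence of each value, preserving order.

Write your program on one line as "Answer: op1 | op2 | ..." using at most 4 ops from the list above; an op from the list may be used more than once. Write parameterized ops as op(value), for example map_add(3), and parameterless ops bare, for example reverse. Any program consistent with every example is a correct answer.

reverse | map_neg | sort_asc | sort_desc

Check, running the answer program on each example:
  [-24, 10, 27, -43, 20] -> [20, -43, 27, 10, -24] -> [-20, 43, -27, -10, 24] -> [-27, -20, -10, 24, 43] -> [43, 24, -10, -20, -27]
  [-11, 50, -1, 44, -8, 35, -20, -13, 45, 9] -> [9, 45, -13, -20, 35, -8, 44, -1, 50, -11] -> [-9, -45, 13, 20, -35, 8, -44, 1, -50, 11] -> [-50, -45, -44, -35, -9, 1, 8, 11, 13, 20] -> [20, 13, 11, 8, 1, -9, -35, -44, -45, -50]
  [29, 0, 24, 34, -23, 50, 25, 17, 16] -> [16, 17, 25, 50, -23, 34, 24, 0, 29] -> [-16, -17, -25, -50, 23, -34, -24, 0, -29] -> [-50, -34, -29, -25, -24, -17, -16, 0, 23] -> [23, 0, -16, -17, -24, -25, -29, -34, -50]
  [-17, 10, 47, -5, 13, -39, 23, 0] -> [0, 23, -39, 13, -5, 47, 10, -17] -> [0, -23, 39, -13, 5, -47, -10, 17] -> [-47, -23, -13, -10, 0, 5, 17, 39] -> [39, 17, 5, 0, -10, -13, -23, -47]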